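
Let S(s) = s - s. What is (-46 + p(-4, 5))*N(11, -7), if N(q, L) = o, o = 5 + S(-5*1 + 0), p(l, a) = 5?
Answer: -205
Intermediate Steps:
S(s) = 0
o = 5 (o = 5 + 0 = 5)
N(q, L) = 5
(-46 + p(-4, 5))*N(11, -7) = (-46 + 5)*5 = -41*5 = -205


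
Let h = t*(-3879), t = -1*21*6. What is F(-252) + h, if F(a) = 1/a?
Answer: 123166007/252 ≈ 4.8875e+5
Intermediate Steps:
t = -126 (t = -21*6 = -126)
h = 488754 (h = -126*(-3879) = 488754)
F(-252) + h = 1/(-252) + 488754 = -1/252 + 488754 = 123166007/252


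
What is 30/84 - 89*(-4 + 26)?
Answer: -27407/14 ≈ -1957.6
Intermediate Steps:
30/84 - 89*(-4 + 26) = 30*(1/84) - 89*22 = 5/14 - 1958 = -27407/14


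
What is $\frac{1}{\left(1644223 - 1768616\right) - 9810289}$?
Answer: $- \frac{1}{9934682} \approx -1.0066 \cdot 10^{-7}$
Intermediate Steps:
$\frac{1}{\left(1644223 - 1768616\right) - 9810289} = \frac{1}{-124393 - 9810289} = \frac{1}{-9934682} = - \frac{1}{9934682}$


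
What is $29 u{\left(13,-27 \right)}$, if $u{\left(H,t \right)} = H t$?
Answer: $-10179$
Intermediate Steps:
$29 u{\left(13,-27 \right)} = 29 \cdot 13 \left(-27\right) = 29 \left(-351\right) = -10179$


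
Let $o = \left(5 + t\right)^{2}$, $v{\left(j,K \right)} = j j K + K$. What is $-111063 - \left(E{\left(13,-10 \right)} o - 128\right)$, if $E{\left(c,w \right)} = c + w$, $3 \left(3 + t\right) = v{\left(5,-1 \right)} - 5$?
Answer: $- \frac{333430}{3} \approx -1.1114 \cdot 10^{5}$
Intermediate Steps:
$v{\left(j,K \right)} = K + K j^{2}$ ($v{\left(j,K \right)} = j^{2} K + K = K j^{2} + K = K + K j^{2}$)
$t = - \frac{40}{3}$ ($t = -3 + \frac{- (1 + 5^{2}) - 5}{3} = -3 + \frac{- (1 + 25) - 5}{3} = -3 + \frac{\left(-1\right) 26 - 5}{3} = -3 + \frac{-26 - 5}{3} = -3 + \frac{1}{3} \left(-31\right) = -3 - \frac{31}{3} = - \frac{40}{3} \approx -13.333$)
$o = \frac{625}{9}$ ($o = \left(5 - \frac{40}{3}\right)^{2} = \left(- \frac{25}{3}\right)^{2} = \frac{625}{9} \approx 69.444$)
$-111063 - \left(E{\left(13,-10 \right)} o - 128\right) = -111063 - \left(\left(13 - 10\right) \frac{625}{9} - 128\right) = -111063 - \left(3 \cdot \frac{625}{9} - 128\right) = -111063 - \left(\frac{625}{3} - 128\right) = -111063 - \frac{241}{3} = - \frac{333430}{3}$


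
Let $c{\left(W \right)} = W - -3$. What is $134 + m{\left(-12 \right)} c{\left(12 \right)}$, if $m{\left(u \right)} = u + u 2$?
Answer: $-406$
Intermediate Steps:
$c{\left(W \right)} = 3 + W$ ($c{\left(W \right)} = W + 3 = 3 + W$)
$m{\left(u \right)} = 3 u$ ($m{\left(u \right)} = u + 2 u = 3 u$)
$134 + m{\left(-12 \right)} c{\left(12 \right)} = 134 + 3 \left(-12\right) \left(3 + 12\right) = 134 - 540 = -406$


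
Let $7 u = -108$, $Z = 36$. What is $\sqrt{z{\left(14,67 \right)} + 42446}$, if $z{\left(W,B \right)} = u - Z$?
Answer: $\frac{\sqrt{2077334}}{7} \approx 205.9$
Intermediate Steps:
$u = - \frac{108}{7}$ ($u = \frac{1}{7} \left(-108\right) = - \frac{108}{7} \approx -15.429$)
$z{\left(W,B \right)} = - \frac{360}{7}$ ($z{\left(W,B \right)} = - \frac{108}{7} - 36 = - \frac{360}{7}$)
$\sqrt{z{\left(14,67 \right)} + 42446} = \sqrt{- \frac{360}{7} + 42446} = \sqrt{\frac{296762}{7}} = \frac{\sqrt{2077334}}{7}$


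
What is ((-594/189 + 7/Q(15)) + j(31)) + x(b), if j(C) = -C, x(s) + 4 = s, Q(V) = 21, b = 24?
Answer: -290/21 ≈ -13.810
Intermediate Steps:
x(s) = -4 + s
((-594/189 + 7/Q(15)) + j(31)) + x(b) = ((-594/189 + 7/21) - 1*31) + (-4 + 24) = ((-594*1/189 + 7*(1/21)) - 31) + 20 = ((-22/7 + ⅓) - 31) + 20 = (-59/21 - 31) + 20 = -710/21 + 20 = -290/21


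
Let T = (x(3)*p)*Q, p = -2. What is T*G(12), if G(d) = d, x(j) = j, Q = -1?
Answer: 72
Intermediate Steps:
T = 6 (T = (3*(-2))*(-1) = -6*(-1) = 6)
T*G(12) = 6*12 = 72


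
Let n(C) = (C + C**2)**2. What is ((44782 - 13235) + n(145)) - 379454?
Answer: 447820993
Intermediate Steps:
((44782 - 13235) + n(145)) - 379454 = ((44782 - 13235) + 145**2*(1 + 145)**2) - 379454 = (31547 + 21025*146**2) - 379454 = (31547 + 21025*21316) - 379454 = (31547 + 448168900) - 379454 = 448200447 - 379454 = 447820993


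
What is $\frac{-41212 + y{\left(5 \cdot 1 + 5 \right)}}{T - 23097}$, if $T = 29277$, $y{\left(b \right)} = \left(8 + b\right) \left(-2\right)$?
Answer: $- \frac{10312}{1545} \approx -6.6744$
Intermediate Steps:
$y{\left(b \right)} = -16 - 2 b$
$\frac{-41212 + y{\left(5 \cdot 1 + 5 \right)}}{T - 23097} = \frac{-41212 - \left(16 + 2 \left(5 \cdot 1 + 5\right)\right)}{29277 - 23097} = \frac{-41212 - \left(16 + 2 \left(5 + 5\right)\right)}{6180} = \left(-41212 - 36\right) \frac{1}{6180} = \left(-41248\right) \frac{1}{6180} = - \frac{10312}{1545}$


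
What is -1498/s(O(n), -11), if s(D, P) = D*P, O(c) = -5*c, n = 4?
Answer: -749/110 ≈ -6.8091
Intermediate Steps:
-1498/s(O(n), -11) = -1498/(-5*4*(-11)) = -1498/((-20*(-11))) = -1498/220 = -1498*1/220 = -749/110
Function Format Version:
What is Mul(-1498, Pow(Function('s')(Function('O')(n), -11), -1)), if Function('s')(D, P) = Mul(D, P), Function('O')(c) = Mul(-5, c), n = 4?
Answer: Rational(-749, 110) ≈ -6.8091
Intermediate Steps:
Mul(-1498, Pow(Function('s')(Function('O')(n), -11), -1)) = Mul(-1498, Pow(Mul(Mul(-5, 4), -11), -1)) = Mul(-1498, Pow(Mul(-20, -11), -1)) = Mul(-1498, Pow(220, -1)) = Mul(-1498, Rational(1, 220)) = Rational(-749, 110)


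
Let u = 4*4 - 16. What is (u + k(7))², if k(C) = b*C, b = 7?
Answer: 2401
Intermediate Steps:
k(C) = 7*C
u = 0 (u = 16 - 16 = 0)
(u + k(7))² = (0 + 7*7)² = (0 + 49)² = 49² = 2401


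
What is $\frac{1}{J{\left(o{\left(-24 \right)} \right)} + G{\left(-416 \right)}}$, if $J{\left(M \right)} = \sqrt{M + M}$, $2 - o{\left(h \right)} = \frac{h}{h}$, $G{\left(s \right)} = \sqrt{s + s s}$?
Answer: $\frac{1}{\sqrt{2} + 4 \sqrt{10790}} \approx 0.0023986$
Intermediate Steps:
$G{\left(s \right)} = \sqrt{s + s^{2}}$
$o{\left(h \right)} = 1$ ($o{\left(h \right)} = 2 - \frac{h}{h} = 2 - 1 = 1$)
$J{\left(M \right)} = \sqrt{2} \sqrt{M}$ ($J{\left(M \right)} = \sqrt{2 M} = \sqrt{2} \sqrt{M}$)
$\frac{1}{J{\left(o{\left(-24 \right)} \right)} + G{\left(-416 \right)}} = \frac{1}{\sqrt{2} \sqrt{1} + \sqrt{- 416 \left(1 - 416\right)}} = \frac{1}{\sqrt{2} \cdot 1 + \sqrt{\left(-416\right) \left(-415\right)}} = \frac{1}{\sqrt{2} + \sqrt{172640}} = \frac{1}{\sqrt{2} + 4 \sqrt{10790}}$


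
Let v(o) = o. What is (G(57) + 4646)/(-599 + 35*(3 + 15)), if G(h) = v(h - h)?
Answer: 4646/31 ≈ 149.87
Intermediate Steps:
G(h) = 0 (G(h) = h - h = 0)
(G(57) + 4646)/(-599 + 35*(3 + 15)) = (0 + 4646)/(-599 + 35*(3 + 15)) = 4646/(-599 + 35*18) = 4646/(-599 + 630) = 4646/31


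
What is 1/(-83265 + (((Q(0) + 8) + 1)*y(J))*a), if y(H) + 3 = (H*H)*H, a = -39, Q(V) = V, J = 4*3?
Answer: -1/688740 ≈ -1.4519e-6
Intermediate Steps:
J = 12
y(H) = -3 + H**3 (y(H) = -3 + (H*H)*H = -3 + H**2*H = -3 + H**3)
1/(-83265 + (((Q(0) + 8) + 1)*y(J))*a) = 1/(-83265 + (((0 + 8) + 1)*(-3 + 12**3))*(-39)) = 1/(-83265 + ((8 + 1)*(-3 + 1728))*(-39)) = 1/(-83265 + (9*1725)*(-39)) = 1/(-83265 + 15525*(-39)) = 1/(-83265 - 605475) = 1/(-688740) = -1/688740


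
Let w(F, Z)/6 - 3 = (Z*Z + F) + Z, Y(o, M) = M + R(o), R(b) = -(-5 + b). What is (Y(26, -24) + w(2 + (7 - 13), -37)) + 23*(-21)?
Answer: 7458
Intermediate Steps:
R(b) = 5 - b
Y(o, M) = 5 + M - o (Y(o, M) = M + (5 - o) = 5 + M - o)
w(F, Z) = 18 + 6*F + 6*Z + 6*Z² (w(F, Z) = 18 + 6*((Z*Z + F) + Z) = 18 + 6*((Z² + F) + Z) = 18 + 6*((F + Z²) + Z) = 18 + 6*(F + Z + Z²) = 18 + (6*F + 6*Z + 6*Z²) = 18 + 6*F + 6*Z + 6*Z²)
(Y(26, -24) + w(2 + (7 - 13), -37)) + 23*(-21) = ((5 - 24 - 1*26) + (18 + 6*(2 + (7 - 13)) + 6*(-37) + 6*(-37)²)) + 23*(-21) = ((5 - 24 - 26) + (18 + 6*(2 - 6) - 222 + 6*1369)) - 483 = (-45 + (18 + 6*(-4) - 222 + 8214)) - 483 = (-45 + (18 - 24 - 222 + 8214)) - 483 = (-45 + 7986) - 483 = 7941 - 483 = 7458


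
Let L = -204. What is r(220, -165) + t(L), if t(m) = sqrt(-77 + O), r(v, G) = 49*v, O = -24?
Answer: 10780 + I*sqrt(101) ≈ 10780.0 + 10.05*I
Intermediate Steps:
t(m) = I*sqrt(101) (t(m) = sqrt(-77 - 24) = sqrt(-101) = I*sqrt(101))
r(220, -165) + t(L) = 49*220 + I*sqrt(101) = 10780 + I*sqrt(101)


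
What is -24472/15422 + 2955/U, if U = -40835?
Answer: -104488613/62975737 ≈ -1.6592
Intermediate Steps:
-24472/15422 + 2955/U = -24472/15422 + 2955/(-40835) = -24472*1/15422 + 2955*(-1/40835) = -12236/7711 - 591/8167 = -104488613/62975737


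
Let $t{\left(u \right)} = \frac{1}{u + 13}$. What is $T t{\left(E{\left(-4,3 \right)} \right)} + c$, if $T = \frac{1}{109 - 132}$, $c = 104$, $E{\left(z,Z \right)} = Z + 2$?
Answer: $\frac{43055}{414} \approx 104.0$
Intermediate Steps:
$E{\left(z,Z \right)} = 2 + Z$
$t{\left(u \right)} = \frac{1}{13 + u}$
$T = - \frac{1}{23}$ ($T = \frac{1}{-23} = - \frac{1}{23} \approx -0.043478$)
$T t{\left(E{\left(-4,3 \right)} \right)} + c = - \frac{1}{23 \left(13 + \left(2 + 3\right)\right)} + 104 = - \frac{1}{23 \left(13 + 5\right)} + 104 = - \frac{1}{23 \cdot 18} + 104 = \left(- \frac{1}{23}\right) \frac{1}{18} + 104 = - \frac{1}{414} + 104 = \frac{43055}{414}$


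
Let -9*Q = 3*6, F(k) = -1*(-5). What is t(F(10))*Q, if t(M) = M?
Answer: -10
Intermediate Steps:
F(k) = 5
Q = -2 (Q = -6/3 = -⅑*18 = -2)
t(F(10))*Q = 5*(-2) = -10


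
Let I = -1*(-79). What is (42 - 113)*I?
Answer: -5609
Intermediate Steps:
I = 79
(42 - 113)*I = (42 - 113)*79 = -71*79 = -5609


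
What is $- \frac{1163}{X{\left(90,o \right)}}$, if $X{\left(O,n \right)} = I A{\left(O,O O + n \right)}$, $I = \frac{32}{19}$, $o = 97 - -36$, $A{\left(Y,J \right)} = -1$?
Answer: $\frac{22097}{32} \approx 690.53$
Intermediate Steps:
$o = 133$ ($o = 97 + 36 = 133$)
$I = \frac{32}{19}$ ($I = 32 \cdot \frac{1}{19} = \frac{32}{19} \approx 1.6842$)
$X{\left(O,n \right)} = - \frac{32}{19}$ ($X{\left(O,n \right)} = \frac{32}{19} \left(-1\right) = - \frac{32}{19}$)
$- \frac{1163}{X{\left(90,o \right)}} = - \frac{1163}{- \frac{32}{19}} = \left(-1163\right) \left(- \frac{19}{32}\right) = \frac{22097}{32}$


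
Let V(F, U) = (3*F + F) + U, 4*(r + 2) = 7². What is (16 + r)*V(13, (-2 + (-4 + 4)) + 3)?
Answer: 5565/4 ≈ 1391.3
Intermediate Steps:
r = 41/4 (r = -2 + (¼)*7² = -2 + (¼)*49 = -2 + 49/4 = 41/4 ≈ 10.250)
V(F, U) = U + 4*F (V(F, U) = 4*F + U = U + 4*F)
(16 + r)*V(13, (-2 + (-4 + 4)) + 3) = (16 + 41/4)*(((-2 + (-4 + 4)) + 3) + 4*13) = 105*(((-2 + 0) + 3) + 52)/4 = 105*((-2 + 3) + 52)/4 = 105*(1 + 52)/4 = (105/4)*53 = 5565/4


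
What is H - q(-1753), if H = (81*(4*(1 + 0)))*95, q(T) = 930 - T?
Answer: 28097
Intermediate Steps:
H = 30780 (H = (81*(4*1))*95 = (81*4)*95 = 324*95 = 30780)
H - q(-1753) = 30780 - (930 - 1*(-1753)) = 30780 - (930 + 1753) = 30780 - 1*2683 = 30780 - 2683 = 28097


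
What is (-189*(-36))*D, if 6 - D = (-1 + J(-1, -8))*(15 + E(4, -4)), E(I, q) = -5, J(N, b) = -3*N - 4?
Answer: 176904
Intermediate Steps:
J(N, b) = -4 - 3*N
D = 26 (D = 6 - (-1 + (-4 - 3*(-1)))*(15 - 5) = 6 - (-1 + (-4 + 3))*10 = 6 - (-1 - 1)*10 = 6 - (-2)*10 = 6 - 1*(-20) = 6 + 20 = 26)
(-189*(-36))*D = -189*(-36)*26 = 6804*26 = 176904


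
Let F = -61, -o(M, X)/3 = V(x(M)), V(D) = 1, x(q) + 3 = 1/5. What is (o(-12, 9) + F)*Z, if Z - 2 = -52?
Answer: 3200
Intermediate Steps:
x(q) = -14/5 (x(q) = -3 + 1/5 = -3 + ⅕ = -14/5)
o(M, X) = -3 (o(M, X) = -3*1 = -3)
Z = -50 (Z = 2 - 52 = -50)
(o(-12, 9) + F)*Z = (-3 - 61)*(-50) = -64*(-50) = 3200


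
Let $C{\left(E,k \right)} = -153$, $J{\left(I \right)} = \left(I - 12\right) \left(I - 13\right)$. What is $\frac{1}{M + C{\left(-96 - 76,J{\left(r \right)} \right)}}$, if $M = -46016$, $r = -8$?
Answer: $- \frac{1}{46169} \approx -2.166 \cdot 10^{-5}$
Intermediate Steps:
$J{\left(I \right)} = \left(-13 + I\right) \left(-12 + I\right)$ ($J{\left(I \right)} = \left(-12 + I\right) \left(-13 + I\right) = \left(-13 + I\right) \left(-12 + I\right)$)
$\frac{1}{M + C{\left(-96 - 76,J{\left(r \right)} \right)}} = \frac{1}{-46016 - 153} = \frac{1}{-46169} = - \frac{1}{46169}$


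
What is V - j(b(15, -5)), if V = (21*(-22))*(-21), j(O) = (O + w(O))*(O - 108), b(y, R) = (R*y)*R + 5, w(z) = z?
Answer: -197018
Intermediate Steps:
b(y, R) = 5 + y*R² (b(y, R) = y*R² + 5 = 5 + y*R²)
j(O) = 2*O*(-108 + O) (j(O) = (O + O)*(O - 108) = (2*O)*(-108 + O) = 2*O*(-108 + O))
V = 9702 (V = -462*(-21) = 9702)
V - j(b(15, -5)) = 9702 - 2*(5 + 15*(-5)²)*(-108 + (5 + 15*(-5)²)) = 9702 - 2*(5 + 15*25)*(-108 + (5 + 15*25)) = 9702 - 2*(5 + 375)*(-108 + (5 + 375)) = 9702 - 2*380*(-108 + 380) = 9702 - 2*380*272 = 9702 - 1*206720 = 9702 - 206720 = -197018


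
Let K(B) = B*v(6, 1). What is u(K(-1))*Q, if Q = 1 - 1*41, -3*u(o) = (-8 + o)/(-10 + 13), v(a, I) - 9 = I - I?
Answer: -680/9 ≈ -75.556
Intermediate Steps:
v(a, I) = 9 (v(a, I) = 9 + (I - I) = 9 + 0 = 9)
K(B) = 9*B (K(B) = B*9 = 9*B)
u(o) = 8/9 - o/9 (u(o) = -(-8 + o)/(3*(-10 + 13)) = -(-8 + o)/(3*3) = -(-8/3 + o/3)/3 = 8/9 - o/9)
Q = -40 (Q = 1 - 41 = -40)
u(K(-1))*Q = (8/9 - (-1))*(-40) = (8/9 - ⅑*(-9))*(-40) = (8/9 + 1)*(-40) = (17/9)*(-40) = -680/9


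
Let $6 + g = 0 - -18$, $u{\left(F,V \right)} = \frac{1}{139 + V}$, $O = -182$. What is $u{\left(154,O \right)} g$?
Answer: $- \frac{12}{43} \approx -0.27907$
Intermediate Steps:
$g = 12$ ($g = -6 + \left(0 - -18\right) = -6 + \left(0 + 18\right) = -6 + 18 = 12$)
$u{\left(154,O \right)} g = \frac{1}{139 - 182} \cdot 12 = \frac{1}{-43} \cdot 12 = \left(- \frac{1}{43}\right) 12 = - \frac{12}{43}$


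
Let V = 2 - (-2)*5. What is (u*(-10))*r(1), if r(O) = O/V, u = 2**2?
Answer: -10/3 ≈ -3.3333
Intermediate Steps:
V = 12 (V = 2 - 1*(-10) = 2 + 10 = 12)
u = 4
r(O) = O/12
(u*(-10))*r(1) = (4*(-10))*((1/12)*1) = -40*1/12 = -10/3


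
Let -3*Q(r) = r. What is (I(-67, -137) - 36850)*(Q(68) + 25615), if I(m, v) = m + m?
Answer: -946506856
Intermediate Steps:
Q(r) = -r/3
I(m, v) = 2*m
(I(-67, -137) - 36850)*(Q(68) + 25615) = (2*(-67) - 36850)*(-⅓*68 + 25615) = (-134 - 36850)*(-68/3 + 25615) = -36984*76777/3 = -946506856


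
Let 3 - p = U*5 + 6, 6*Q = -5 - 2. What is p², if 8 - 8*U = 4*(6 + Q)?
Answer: 2401/144 ≈ 16.674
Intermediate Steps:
Q = -7/6 (Q = (-5 - 2)/6 = (⅙)*(-7) = -7/6 ≈ -1.1667)
U = -17/12 (U = 1 - (6 - 7/6)/2 = 1 - 29/(2*6) = 1 - ⅛*58/3 = 1 - 29/12 = -17/12 ≈ -1.4167)
p = 49/12 (p = 3 - (-17/12*5 + 6) = 3 - (-85/12 + 6) = 3 - 1*(-13/12) = 3 + 13/12 = 49/12 ≈ 4.0833)
p² = (49/12)² = 2401/144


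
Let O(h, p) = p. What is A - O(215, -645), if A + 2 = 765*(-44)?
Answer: -33017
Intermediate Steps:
A = -33662 (A = -2 + 765*(-44) = -2 - 33660 = -33662)
A - O(215, -645) = -33662 - 1*(-645) = -33662 + 645 = -33017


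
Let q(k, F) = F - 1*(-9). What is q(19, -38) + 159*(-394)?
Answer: -62675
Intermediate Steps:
q(k, F) = 9 + F (q(k, F) = F + 9 = 9 + F)
q(19, -38) + 159*(-394) = (9 - 38) + 159*(-394) = -29 - 62646 = -62675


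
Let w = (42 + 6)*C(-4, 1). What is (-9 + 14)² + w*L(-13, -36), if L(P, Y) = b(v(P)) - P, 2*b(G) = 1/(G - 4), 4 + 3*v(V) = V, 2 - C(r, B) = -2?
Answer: 72821/29 ≈ 2511.1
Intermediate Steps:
C(r, B) = 4 (C(r, B) = 2 - 1*(-2) = 2 + 2 = 4)
v(V) = -4/3 + V/3
b(G) = 1/(2*(-4 + G)) (b(G) = 1/(2*(G - 4)) = 1/(2*(-4 + G)))
L(P, Y) = 1/(2*(-16/3 + P/3)) - P (L(P, Y) = 1/(2*(-4 + (-4/3 + P/3))) - P = 1/(2*(-16/3 + P/3)) - P)
w = 192 (w = (42 + 6)*4 = 48*4 = 192)
(-9 + 14)² + w*L(-13, -36) = (-9 + 14)² + 192*((3/2 - 1*(-13)*(-16 - 13))/(-16 - 13)) = 5² + 192*((3/2 - 1*(-13)*(-29))/(-29)) = 25 + 192*(-(3/2 - 377)/29) = 25 + 192*(-1/29*(-751/2)) = 25 + 192*(751/58) = 25 + 72096/29 = 72821/29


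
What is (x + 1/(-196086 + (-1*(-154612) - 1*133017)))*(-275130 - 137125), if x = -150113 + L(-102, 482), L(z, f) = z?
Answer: 10805684060411330/174491 ≈ 6.1927e+10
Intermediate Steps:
x = -150215 (x = -150113 - 102 = -150215)
(x + 1/(-196086 + (-1*(-154612) - 1*133017)))*(-275130 - 137125) = (-150215 + 1/(-196086 + (-1*(-154612) - 1*133017)))*(-275130 - 137125) = (-150215 + 1/(-196086 + (154612 - 133017)))*(-412255) = (-150215 + 1/(-196086 + 21595))*(-412255) = (-150215 + 1/(-174491))*(-412255) = (-150215 - 1/174491)*(-412255) = -26211165566/174491*(-412255) = 10805684060411330/174491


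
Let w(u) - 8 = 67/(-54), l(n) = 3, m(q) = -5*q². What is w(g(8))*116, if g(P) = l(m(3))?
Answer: 21170/27 ≈ 784.07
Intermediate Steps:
g(P) = 3
w(u) = 365/54 (w(u) = 8 + 67/(-54) = 8 + 67*(-1/54) = 8 - 67/54 = 365/54)
w(g(8))*116 = (365/54)*116 = 21170/27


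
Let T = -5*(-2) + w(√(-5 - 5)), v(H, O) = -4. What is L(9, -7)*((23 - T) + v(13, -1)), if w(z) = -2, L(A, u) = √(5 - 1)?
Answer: 22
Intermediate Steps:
L(A, u) = 2 (L(A, u) = √4 = 2)
T = 8 (T = -5*(-2) - 2 = 10 - 2 = 8)
L(9, -7)*((23 - T) + v(13, -1)) = 2*((23 - 1*8) - 4) = 2*((23 - 8) - 4) = 2*(15 - 4) = 2*11 = 22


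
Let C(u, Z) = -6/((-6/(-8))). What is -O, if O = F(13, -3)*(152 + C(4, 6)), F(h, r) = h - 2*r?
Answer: -2736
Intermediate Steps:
C(u, Z) = -8 (C(u, Z) = -6/((-6*(-⅛))) = -6/¾ = -6*4/3 = -8)
O = 2736 (O = (13 - 2*(-3))*(152 - 8) = (13 + 6)*144 = 19*144 = 2736)
-O = -1*2736 = -2736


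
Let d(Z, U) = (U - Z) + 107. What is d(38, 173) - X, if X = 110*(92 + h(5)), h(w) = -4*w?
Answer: -7678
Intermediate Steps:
X = 7920 (X = 110*(92 - 4*5) = 110*(92 - 20) = 110*72 = 7920)
d(Z, U) = 107 + U - Z
d(38, 173) - X = (107 + 173 - 1*38) - 1*7920 = (107 + 173 - 38) - 7920 = 242 - 7920 = -7678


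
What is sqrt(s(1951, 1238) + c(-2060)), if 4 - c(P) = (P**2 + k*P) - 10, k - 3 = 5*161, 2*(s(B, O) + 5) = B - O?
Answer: I*sqrt(10315018)/2 ≈ 1605.8*I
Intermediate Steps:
s(B, O) = -5 + B/2 - O/2 (s(B, O) = -5 + (B - O)/2 = -5 + (B/2 - O/2) = -5 + B/2 - O/2)
k = 808 (k = 3 + 5*161 = 3 + 805 = 808)
c(P) = 14 - P**2 - 808*P (c(P) = 4 - ((P**2 + 808*P) - 10) = 4 - (-10 + P**2 + 808*P) = 4 + (10 - P**2 - 808*P) = 14 - P**2 - 808*P)
sqrt(s(1951, 1238) + c(-2060)) = sqrt((-5 + (1/2)*1951 - 1/2*1238) + (14 - 1*(-2060)**2 - 808*(-2060))) = sqrt((-5 + 1951/2 - 619) + (14 - 1*4243600 + 1664480)) = sqrt(703/2 + (14 - 4243600 + 1664480)) = sqrt(703/2 - 2579106) = sqrt(-5157509/2) = I*sqrt(10315018)/2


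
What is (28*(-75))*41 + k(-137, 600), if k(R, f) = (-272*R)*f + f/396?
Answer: 734985950/33 ≈ 2.2272e+7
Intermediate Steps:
k(R, f) = f/396 - 272*R*f (k(R, f) = -272*R*f + f*(1/396) = -272*R*f + f/396 = f/396 - 272*R*f)
(28*(-75))*41 + k(-137, 600) = (28*(-75))*41 + (1/396)*600*(1 - 107712*(-137)) = -2100*41 + (1/396)*600*(1 + 14756544) = -86100 + (1/396)*600*14756545 = -86100 + 737827250/33 = 734985950/33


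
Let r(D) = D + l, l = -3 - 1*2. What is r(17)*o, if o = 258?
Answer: 3096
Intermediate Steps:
l = -5 (l = -3 - 2 = -5)
r(D) = -5 + D (r(D) = D - 5 = -5 + D)
r(17)*o = (-5 + 17)*258 = 12*258 = 3096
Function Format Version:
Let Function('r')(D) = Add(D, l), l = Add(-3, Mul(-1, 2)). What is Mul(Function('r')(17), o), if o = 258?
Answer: 3096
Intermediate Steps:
l = -5 (l = Add(-3, -2) = -5)
Function('r')(D) = Add(-5, D) (Function('r')(D) = Add(D, -5) = Add(-5, D))
Mul(Function('r')(17), o) = Mul(Add(-5, 17), 258) = Mul(12, 258) = 3096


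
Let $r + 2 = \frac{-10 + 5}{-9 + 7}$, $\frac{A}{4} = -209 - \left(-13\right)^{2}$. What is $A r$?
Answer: $-756$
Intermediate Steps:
$A = -1512$ ($A = 4 \left(-209 - \left(-13\right)^{2}\right) = 4 \left(-209 - 169\right) = 4 \left(-378\right) = -1512$)
$r = \frac{1}{2}$ ($r = -2 + \frac{-10 + 5}{-9 + 7} = -2 - \frac{5}{-2} = -2 - - \frac{5}{2} = -2 + \frac{5}{2} = \frac{1}{2} \approx 0.5$)
$A r = \left(-1512\right) \frac{1}{2} = -756$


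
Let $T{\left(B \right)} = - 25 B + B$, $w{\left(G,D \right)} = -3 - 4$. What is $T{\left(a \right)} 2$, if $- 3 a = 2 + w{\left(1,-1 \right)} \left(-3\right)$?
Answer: $368$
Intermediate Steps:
$w{\left(G,D \right)} = -7$
$a = - \frac{23}{3}$ ($a = - \frac{2 - -21}{3} = - \frac{2 + 21}{3} = \left(- \frac{1}{3}\right) 23 = - \frac{23}{3} \approx -7.6667$)
$T{\left(B \right)} = - 24 B$
$T{\left(a \right)} 2 = \left(-24\right) \left(- \frac{23}{3}\right) 2 = 184 \cdot 2 = 368$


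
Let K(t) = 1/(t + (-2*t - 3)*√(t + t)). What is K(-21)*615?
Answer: -205/1021 - 2665*I*√42/7147 ≈ -0.20078 - 2.4166*I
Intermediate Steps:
K(t) = 1/(t + √2*√t*(-3 - 2*t)) (K(t) = 1/(t + (-3 - 2*t)*√(2*t)) = 1/(t + (-3 - 2*t)*(√2*√t)) = 1/(t + √2*√t*(-3 - 2*t)))
K(-21)*615 = 615/(-21 - 3*√2*√(-21) - 2*√2*(-21)^(3/2)) = 615/(-21 - 3*√2*I*√21 - 2*√2*(-21*I*√21)) = 615/(-21 - 3*I*√42 + 42*I*√42) = 615/(-21 + 39*I*√42)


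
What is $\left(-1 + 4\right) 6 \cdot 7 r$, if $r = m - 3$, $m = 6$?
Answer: $378$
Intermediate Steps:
$r = 3$ ($r = 6 - 3 = 3$)
$\left(-1 + 4\right) 6 \cdot 7 r = \left(-1 + 4\right) 6 \cdot 7 \cdot 3 = 3 \cdot 6 \cdot 7 \cdot 3 = 18 \cdot 7 \cdot 3 = 126 \cdot 3 = 378$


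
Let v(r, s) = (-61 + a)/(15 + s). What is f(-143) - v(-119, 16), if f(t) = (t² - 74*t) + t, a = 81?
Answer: 957508/31 ≈ 30887.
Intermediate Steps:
f(t) = t² - 73*t
v(r, s) = 20/(15 + s) (v(r, s) = (-61 + 81)/(15 + s) = 20/(15 + s))
f(-143) - v(-119, 16) = -143*(-73 - 143) - 20/(15 + 16) = -143*(-216) - 20/31 = 30888 - 20/31 = 957508/31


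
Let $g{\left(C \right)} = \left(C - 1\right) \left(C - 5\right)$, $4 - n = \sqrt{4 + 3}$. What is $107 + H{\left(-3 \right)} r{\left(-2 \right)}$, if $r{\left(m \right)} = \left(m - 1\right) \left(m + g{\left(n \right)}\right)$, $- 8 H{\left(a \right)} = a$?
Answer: $\frac{419}{4} + \frac{9 \sqrt{7}}{4} \approx 110.7$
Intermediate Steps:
$H{\left(a \right)} = - \frac{a}{8}$
$n = 4 - \sqrt{7}$ ($n = 4 - \sqrt{4 + 3} = 4 - \sqrt{7} \approx 1.3542$)
$g{\left(C \right)} = \left(-1 + C\right) \left(-5 + C\right)$
$r{\left(m \right)} = \left(-1 + m\right) \left(-19 + m + \left(4 - \sqrt{7}\right)^{2} + 6 \sqrt{7}\right)$ ($r{\left(m \right)} = \left(m - 1\right) \left(m + \left(5 + \left(4 - \sqrt{7}\right)^{2} - 6 \left(4 - \sqrt{7}\right)\right)\right) = \left(-1 + m\right) \left(m + \left(5 + \left(4 - \sqrt{7}\right)^{2} - \left(24 - 6 \sqrt{7}\right)\right)\right) = \left(-1 + m\right) \left(m + \left(-19 + \left(4 - \sqrt{7}\right)^{2} + 6 \sqrt{7}\right)\right) = \left(-1 + m\right) \left(-19 + m + \left(4 - \sqrt{7}\right)^{2} + 6 \sqrt{7}\right)$)
$107 + H{\left(-3 \right)} r{\left(-2 \right)} = 107 + \left(- \frac{1}{8}\right) \left(-3\right) \left(-4 + \left(-2\right)^{2} + 2 \sqrt{7} + 3 \left(-2\right) - - 4 \sqrt{7}\right) = 107 + \frac{3 \left(-4 + 4 + 2 \sqrt{7} - 6 + 4 \sqrt{7}\right)}{8} = 107 + \frac{3 \left(-6 + 6 \sqrt{7}\right)}{8} = 107 - \left(\frac{9}{4} - \frac{9 \sqrt{7}}{4}\right) = \frac{419}{4} + \frac{9 \sqrt{7}}{4}$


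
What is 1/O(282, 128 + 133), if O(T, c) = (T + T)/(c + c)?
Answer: 87/94 ≈ 0.92553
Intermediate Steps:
O(T, c) = T/c (O(T, c) = (2*T)/((2*c)) = (2*T)*(1/(2*c)) = T/c)
1/O(282, 128 + 133) = 1/(282/(128 + 133)) = 1/(282/261) = 1/(282*(1/261)) = 1/(94/87) = 87/94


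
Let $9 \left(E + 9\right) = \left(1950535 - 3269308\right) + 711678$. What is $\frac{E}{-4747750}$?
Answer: $\frac{33732}{2373875} \approx 0.01421$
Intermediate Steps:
$E = -67464$ ($E = -9 + \frac{\left(1950535 - 3269308\right) + 711678}{9} = -9 + \frac{-1318773 + 711678}{9} = -9 + \frac{1}{9} \left(-607095\right) = -9 - 67455 = -67464$)
$\frac{E}{-4747750} = - \frac{67464}{-4747750} = \left(-67464\right) \left(- \frac{1}{4747750}\right) = \frac{33732}{2373875}$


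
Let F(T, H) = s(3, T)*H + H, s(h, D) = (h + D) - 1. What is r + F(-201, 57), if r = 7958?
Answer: -3328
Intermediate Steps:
s(h, D) = -1 + D + h (s(h, D) = (D + h) - 1 = -1 + D + h)
F(T, H) = H + H*(2 + T) (F(T, H) = (-1 + T + 3)*H + H = (2 + T)*H + H = H*(2 + T) + H = H + H*(2 + T))
r + F(-201, 57) = 7958 + 57*(3 - 201) = 7958 + 57*(-198) = 7958 - 11286 = -3328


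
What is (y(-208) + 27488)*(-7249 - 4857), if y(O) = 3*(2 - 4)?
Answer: -332697092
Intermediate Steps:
y(O) = -6 (y(O) = 3*(-2) = -6)
(y(-208) + 27488)*(-7249 - 4857) = (-6 + 27488)*(-7249 - 4857) = 27482*(-12106) = -332697092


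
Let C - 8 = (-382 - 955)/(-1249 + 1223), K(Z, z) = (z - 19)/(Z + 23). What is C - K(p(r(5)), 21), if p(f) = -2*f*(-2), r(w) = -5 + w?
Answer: 35483/598 ≈ 59.336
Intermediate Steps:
p(f) = 4*f
K(Z, z) = (-19 + z)/(23 + Z)
C = 1545/26 (C = 8 + (-382 - 955)/(-1249 + 1223) = 8 - 1337/(-26) = 8 - 1337*(-1/26) = 8 + 1337/26 = 1545/26 ≈ 59.423)
C - K(p(r(5)), 21) = 1545/26 - (-19 + 21)/(23 + 4*(-5 + 5)) = 1545/26 - 2/(23 + 4*0) = 1545/26 - 2/(23 + 0) = 1545/26 - 2/23 = 35483/598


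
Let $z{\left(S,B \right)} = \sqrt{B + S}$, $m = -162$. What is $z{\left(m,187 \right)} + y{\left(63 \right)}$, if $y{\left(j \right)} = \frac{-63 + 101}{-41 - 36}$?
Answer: $\frac{347}{77} \approx 4.5065$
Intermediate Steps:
$y{\left(j \right)} = - \frac{38}{77}$ ($y{\left(j \right)} = \frac{38}{-77} = 38 \left(- \frac{1}{77}\right) = - \frac{38}{77}$)
$z{\left(m,187 \right)} + y{\left(63 \right)} = \sqrt{187 - 162} - \frac{38}{77} = \sqrt{25} - \frac{38}{77} = 5 - \frac{38}{77} = \frac{347}{77}$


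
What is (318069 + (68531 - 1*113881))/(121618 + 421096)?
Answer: 272719/542714 ≈ 0.50251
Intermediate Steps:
(318069 + (68531 - 1*113881))/(121618 + 421096) = (318069 + (68531 - 113881))/542714 = (318069 - 45350)*(1/542714) = 272719*(1/542714) = 272719/542714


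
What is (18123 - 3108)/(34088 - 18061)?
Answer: 1365/1457 ≈ 0.93686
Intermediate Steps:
(18123 - 3108)/(34088 - 18061) = 15015/16027 = 15015*(1/16027) = 1365/1457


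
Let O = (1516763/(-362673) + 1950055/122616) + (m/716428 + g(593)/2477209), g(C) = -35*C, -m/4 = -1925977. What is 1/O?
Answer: 313182169674372145368/7036082260507948091195 ≈ 0.044511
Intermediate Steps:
m = 7703908 (m = -4*(-1925977) = 7703908)
O = 7036082260507948091195/313182169674372145368 (O = (1516763/(-362673) + 1950055/122616) + (7703908/716428 - 35*593/2477209) = (1516763*(-1/362673) + 1950055*(1/122616)) + (7703908*(1/716428) - 20755*1/2477209) = (-1516763/362673 + 1950055/122616) + (1925977/179107 - 2965/353887) = 57916987223/4941056952 + 681047170344/63383638909 = 7036082260507948091195/313182169674372145368 ≈ 22.466)
1/O = 1/(7036082260507948091195/313182169674372145368) = 313182169674372145368/7036082260507948091195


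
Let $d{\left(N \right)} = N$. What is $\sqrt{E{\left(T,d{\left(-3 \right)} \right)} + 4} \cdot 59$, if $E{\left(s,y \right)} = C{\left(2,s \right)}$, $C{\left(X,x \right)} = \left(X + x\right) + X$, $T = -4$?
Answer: $118$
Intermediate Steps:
$C{\left(X,x \right)} = x + 2 X$
$E{\left(s,y \right)} = 4 + s$ ($E{\left(s,y \right)} = s + 2 \cdot 2 = s + 4 = 4 + s$)
$\sqrt{E{\left(T,d{\left(-3 \right)} \right)} + 4} \cdot 59 = \sqrt{\left(4 - 4\right) + 4} \cdot 59 = \sqrt{0 + 4} \cdot 59 = \sqrt{4} \cdot 59 = 2 \cdot 59 = 118$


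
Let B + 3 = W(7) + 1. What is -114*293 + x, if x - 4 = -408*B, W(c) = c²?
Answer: -52574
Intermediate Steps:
B = 47 (B = -3 + (7² + 1) = -3 + (49 + 1) = -3 + 50 = 47)
x = -19172 (x = 4 - 408*47 = 4 - 19176 = -19172)
-114*293 + x = -114*293 - 19172 = -33402 - 19172 = -52574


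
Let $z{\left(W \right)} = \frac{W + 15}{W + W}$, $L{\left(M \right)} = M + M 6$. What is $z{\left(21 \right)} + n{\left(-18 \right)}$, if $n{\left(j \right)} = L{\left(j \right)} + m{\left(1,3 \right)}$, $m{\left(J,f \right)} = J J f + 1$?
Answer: $- \frac{848}{7} \approx -121.14$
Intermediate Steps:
$m{\left(J,f \right)} = 1 + f J^{2}$ ($m{\left(J,f \right)} = J^{2} f + 1 = f J^{2} + 1 = 1 + f J^{2}$)
$L{\left(M \right)} = 7 M$ ($L{\left(M \right)} = M + 6 M = 7 M$)
$z{\left(W \right)} = \frac{15 + W}{2 W}$
$n{\left(j \right)} = 4 + 7 j$ ($n{\left(j \right)} = 7 j + \left(1 + 3 \cdot 1^{2}\right) = 7 j + \left(1 + 3 \cdot 1\right) = 7 j + \left(1 + 3\right) = 7 j + 4 = 4 + 7 j$)
$z{\left(21 \right)} + n{\left(-18 \right)} = \frac{15 + 21}{2 \cdot 21} + \left(4 + 7 \left(-18\right)\right) = \frac{1}{2} \cdot \frac{1}{21} \cdot 36 + \left(4 - 126\right) = \frac{6}{7} - 122 = - \frac{848}{7}$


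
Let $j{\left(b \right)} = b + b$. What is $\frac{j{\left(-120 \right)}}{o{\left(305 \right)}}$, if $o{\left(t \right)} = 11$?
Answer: $- \frac{240}{11} \approx -21.818$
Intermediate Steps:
$j{\left(b \right)} = 2 b$
$\frac{j{\left(-120 \right)}}{o{\left(305 \right)}} = \frac{2 \left(-120\right)}{11} = \left(-240\right) \frac{1}{11} = - \frac{240}{11}$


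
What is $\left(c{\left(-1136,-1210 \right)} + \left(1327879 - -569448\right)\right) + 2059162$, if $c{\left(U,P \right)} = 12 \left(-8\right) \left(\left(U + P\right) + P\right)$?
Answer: $4297865$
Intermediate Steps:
$c{\left(U,P \right)} = - 192 P - 96 U$ ($c{\left(U,P \right)} = - 96 \left(\left(P + U\right) + P\right) = - 96 \left(U + 2 P\right) = - 192 P - 96 U$)
$\left(c{\left(-1136,-1210 \right)} + \left(1327879 - -569448\right)\right) + 2059162 = \left(\left(\left(-192\right) \left(-1210\right) - -109056\right) + \left(1327879 - -569448\right)\right) + 2059162 = \left(\left(232320 + 109056\right) + \left(1327879 + 569448\right)\right) + 2059162 = \left(341376 + 1897327\right) + 2059162 = 2238703 + 2059162 = 4297865$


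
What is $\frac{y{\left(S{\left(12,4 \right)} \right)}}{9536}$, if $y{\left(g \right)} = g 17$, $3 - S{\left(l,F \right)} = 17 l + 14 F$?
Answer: $- \frac{4369}{9536} \approx -0.45816$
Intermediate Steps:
$S{\left(l,F \right)} = 3 - 17 l - 14 F$ ($S{\left(l,F \right)} = 3 - \left(17 l + 14 F\right) = 3 - \left(14 F + 17 l\right) = 3 - 17 l - 14 F$)
$y{\left(g \right)} = 17 g$
$\frac{y{\left(S{\left(12,4 \right)} \right)}}{9536} = \frac{17 \left(3 - 204 - 56\right)}{9536} = 17 \left(3 - 204 - 56\right) \frac{1}{9536} = 17 \left(-257\right) \frac{1}{9536} = \left(-4369\right) \frac{1}{9536} = - \frac{4369}{9536}$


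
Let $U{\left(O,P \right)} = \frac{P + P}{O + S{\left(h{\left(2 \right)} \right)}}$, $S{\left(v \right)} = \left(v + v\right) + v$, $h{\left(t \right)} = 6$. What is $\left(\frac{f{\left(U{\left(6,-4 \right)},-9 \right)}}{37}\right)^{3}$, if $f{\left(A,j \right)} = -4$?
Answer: $- \frac{64}{50653} \approx -0.0012635$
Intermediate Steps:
$S{\left(v \right)} = 3 v$ ($S{\left(v \right)} = 2 v + v = 3 v$)
$U{\left(O,P \right)} = \frac{2 P}{18 + O}$ ($U{\left(O,P \right)} = \frac{P + P}{O + 3 \cdot 6} = \frac{2 P}{O + 18} = \frac{2 P}{18 + O}$)
$\left(\frac{f{\left(U{\left(6,-4 \right)},-9 \right)}}{37}\right)^{3} = \left(- \frac{4}{37}\right)^{3} = - \frac{64}{50653}$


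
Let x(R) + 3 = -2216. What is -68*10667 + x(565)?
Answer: -727575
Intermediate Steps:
x(R) = -2219 (x(R) = -3 - 2216 = -2219)
-68*10667 + x(565) = -68*10667 - 2219 = -725356 - 2219 = -727575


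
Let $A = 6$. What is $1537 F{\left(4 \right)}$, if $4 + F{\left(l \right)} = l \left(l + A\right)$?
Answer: $55332$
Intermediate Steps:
$F{\left(l \right)} = -4 + l \left(6 + l\right)$ ($F{\left(l \right)} = -4 + l \left(l + 6\right) = -4 + l \left(6 + l\right)$)
$1537 F{\left(4 \right)} = 1537 \left(-4 + 4^{2} + 6 \cdot 4\right) = 1537 \left(-4 + 16 + 24\right) = 1537 \cdot 36 = 55332$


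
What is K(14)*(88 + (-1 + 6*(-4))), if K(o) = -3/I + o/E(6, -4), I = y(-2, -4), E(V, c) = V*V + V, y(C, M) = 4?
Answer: -105/4 ≈ -26.250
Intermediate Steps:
E(V, c) = V + V² (E(V, c) = V² + V = V + V²)
I = 4
K(o) = -¾ + o/42 (K(o) = -3/4 + o/((6*(1 + 6))) = -3*¼ + o/((6*7)) = -¾ + o/42)
K(14)*(88 + (-1 + 6*(-4))) = (-¾ + (1/42)*14)*(88 + (-1 + 6*(-4))) = (-¾ + ⅓)*(88 + (-1 - 24)) = -5*(88 - 25)/12 = -5/12*63 = -105/4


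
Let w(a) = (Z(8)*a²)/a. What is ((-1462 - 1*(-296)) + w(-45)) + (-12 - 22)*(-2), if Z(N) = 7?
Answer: -1413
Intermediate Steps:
w(a) = 7*a (w(a) = (7*a²)/a = 7*a)
((-1462 - 1*(-296)) + w(-45)) + (-12 - 22)*(-2) = ((-1462 - 1*(-296)) + 7*(-45)) + (-12 - 22)*(-2) = ((-1462 + 296) - 315) - 34*(-2) = (-1166 - 315) + 68 = -1481 + 68 = -1413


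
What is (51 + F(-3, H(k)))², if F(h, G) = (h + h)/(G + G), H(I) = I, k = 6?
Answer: 10201/4 ≈ 2550.3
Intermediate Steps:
F(h, G) = h/G (F(h, G) = (2*h)/((2*G)) = (2*h)*(1/(2*G)) = h/G)
(51 + F(-3, H(k)))² = (51 - 3/6)² = (51 - 3*⅙)² = (51 - ½)² = (101/2)² = 10201/4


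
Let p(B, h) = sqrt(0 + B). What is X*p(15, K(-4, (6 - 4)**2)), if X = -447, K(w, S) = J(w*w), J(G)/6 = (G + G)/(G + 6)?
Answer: -447*sqrt(15) ≈ -1731.2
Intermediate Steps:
J(G) = 12*G/(6 + G) (J(G) = 6*((G + G)/(G + 6)) = 6*((2*G)/(6 + G)) = 6*(2*G/(6 + G)) = 12*G/(6 + G))
K(w, S) = 12*w**2/(6 + w**2) (K(w, S) = 12*(w*w)/(6 + w*w) = 12*w**2/(6 + w**2))
p(B, h) = sqrt(B)
X*p(15, K(-4, (6 - 4)**2)) = -447*sqrt(15)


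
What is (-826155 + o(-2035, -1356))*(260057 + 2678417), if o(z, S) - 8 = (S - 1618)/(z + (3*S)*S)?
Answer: -1912324240638499710/787739 ≈ -2.4276e+12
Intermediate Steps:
o(z, S) = 8 + (-1618 + S)/(z + 3*S**2) (o(z, S) = 8 + (S - 1618)/(z + (3*S)*S) = 8 + (-1618 + S)/(z + 3*S**2))
(-826155 + o(-2035, -1356))*(260057 + 2678417) = (-826155 + (-1618 - 1356 + 8*(-2035) + 24*(-1356)**2)/(-2035 + 3*(-1356)**2))*(260057 + 2678417) = (-826155 + (-1618 - 1356 - 16280 + 24*1838736)/(-2035 + 3*1838736))*2938474 = (-826155 + (-1618 - 1356 - 16280 + 44129664)/(-2035 + 5516208))*2938474 = (-826155 + 44110410/5514173)*2938474 = -4555517484405/5514173*2938474 = -1912324240638499710/787739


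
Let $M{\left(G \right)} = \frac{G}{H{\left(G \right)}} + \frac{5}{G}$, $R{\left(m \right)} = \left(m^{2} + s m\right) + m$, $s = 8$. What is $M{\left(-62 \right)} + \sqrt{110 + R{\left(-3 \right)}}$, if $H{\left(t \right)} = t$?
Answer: $\frac{57}{62} + 2 \sqrt{23} \approx 10.511$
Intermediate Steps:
$R{\left(m \right)} = m^{2} + 9 m$ ($R{\left(m \right)} = \left(m^{2} + 8 m\right) + m = m^{2} + 9 m$)
$M{\left(G \right)} = 1 + \frac{5}{G}$ ($M{\left(G \right)} = \frac{G}{G} + \frac{5}{G} = 1 + \frac{5}{G}$)
$M{\left(-62 \right)} + \sqrt{110 + R{\left(-3 \right)}} = \frac{5 - 62}{-62} + \sqrt{110 - 3 \left(9 - 3\right)} = \left(- \frac{1}{62}\right) \left(-57\right) + \sqrt{110 - 18} = \frac{57}{62} + \sqrt{110 - 18} = \frac{57}{62} + \sqrt{92} = \frac{57}{62} + 2 \sqrt{23}$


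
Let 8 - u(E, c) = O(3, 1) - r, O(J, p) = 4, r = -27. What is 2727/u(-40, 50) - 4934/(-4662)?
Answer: -6299896/53613 ≈ -117.51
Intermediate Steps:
u(E, c) = -23 (u(E, c) = 8 - (4 - 1*(-27)) = 8 - (4 + 27) = 8 - 1*31 = 8 - 31 = -23)
2727/u(-40, 50) - 4934/(-4662) = 2727/(-23) - 4934/(-4662) = 2727*(-1/23) - 4934*(-1/4662) = -2727/23 + 2467/2331 = -6299896/53613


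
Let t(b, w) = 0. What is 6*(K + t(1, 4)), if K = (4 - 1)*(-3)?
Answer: -54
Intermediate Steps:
K = -9 (K = 3*(-3) = -9)
6*(K + t(1, 4)) = 6*(-9 + 0) = 6*(-9) = -54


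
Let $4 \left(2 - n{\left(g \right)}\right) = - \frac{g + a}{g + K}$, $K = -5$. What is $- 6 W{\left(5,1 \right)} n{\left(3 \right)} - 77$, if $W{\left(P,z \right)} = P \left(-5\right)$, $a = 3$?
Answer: $\frac{221}{2} \approx 110.5$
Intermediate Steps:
$W{\left(P,z \right)} = - 5 P$
$n{\left(g \right)} = 2 + \frac{3 + g}{4 \left(-5 + g\right)}$ ($n{\left(g \right)} = 2 - \frac{\left(-1\right) \frac{g + 3}{g - 5}}{4} = 2 - \frac{\left(-1\right) \frac{3 + g}{-5 + g}}{4} = 2 - \frac{\left(-1\right) \frac{1}{-5 + g} \left(3 + g\right)}{4} = 2 + \frac{3 + g}{4 \left(-5 + g\right)}$)
$- 6 W{\left(5,1 \right)} n{\left(3 \right)} - 77 = - 6 \left(\left(-5\right) 5\right) \frac{-37 + 9 \cdot 3}{4 \left(-5 + 3\right)} - 77 = \left(-6\right) \left(-25\right) \frac{-37 + 27}{4 \left(-2\right)} - 77 = 150 \cdot \frac{1}{4} \left(- \frac{1}{2}\right) \left(-10\right) - 77 = 150 \cdot \frac{5}{4} - 77 = \frac{375}{2} - 77 = \frac{221}{2}$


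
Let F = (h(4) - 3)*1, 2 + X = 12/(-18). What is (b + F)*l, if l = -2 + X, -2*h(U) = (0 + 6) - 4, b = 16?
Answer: -56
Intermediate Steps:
X = -8/3 (X = -2 + 12/(-18) = -2 + 12*(-1/18) = -2 - ⅔ = -8/3 ≈ -2.6667)
h(U) = -1 (h(U) = -((0 + 6) - 4)/2 = -(6 - 4)/2 = -½*2 = -1)
l = -14/3 (l = -2 - 8/3 = -14/3 ≈ -4.6667)
F = -4 (F = (-1 - 3)*1 = -4*1 = -4)
(b + F)*l = (16 - 4)*(-14/3) = 12*(-14/3) = -56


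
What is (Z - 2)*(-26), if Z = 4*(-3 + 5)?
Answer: -156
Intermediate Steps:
Z = 8 (Z = 4*2 = 8)
(Z - 2)*(-26) = (8 - 2)*(-26) = 6*(-26) = -156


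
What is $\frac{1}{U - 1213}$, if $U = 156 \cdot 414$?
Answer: $\frac{1}{63371} \approx 1.578 \cdot 10^{-5}$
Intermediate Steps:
$U = 64584$
$\frac{1}{U - 1213} = \frac{1}{64584 - 1213} = \frac{1}{63371}$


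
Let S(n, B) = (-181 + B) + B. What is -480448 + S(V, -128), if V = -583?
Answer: -480885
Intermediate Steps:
S(n, B) = -181 + 2*B
-480448 + S(V, -128) = -480448 + (-181 + 2*(-128)) = -480448 + (-181 - 256) = -480448 - 437 = -480885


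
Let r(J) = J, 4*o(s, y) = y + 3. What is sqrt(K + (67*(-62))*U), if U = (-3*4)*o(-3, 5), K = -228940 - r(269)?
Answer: I*sqrt(129513) ≈ 359.88*I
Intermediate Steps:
o(s, y) = 3/4 + y/4 (o(s, y) = (y + 3)/4 = (3 + y)/4 = 3/4 + y/4)
K = -229209 (K = -228940 - 1*269 = -228940 - 269 = -229209)
U = -24 (U = (-3*4)*(3/4 + (1/4)*5) = -12*(3/4 + 5/4) = -12*2 = -24)
sqrt(K + (67*(-62))*U) = sqrt(-229209 + (67*(-62))*(-24)) = sqrt(-229209 - 4154*(-24)) = sqrt(-229209 + 99696) = sqrt(-129513) = I*sqrt(129513)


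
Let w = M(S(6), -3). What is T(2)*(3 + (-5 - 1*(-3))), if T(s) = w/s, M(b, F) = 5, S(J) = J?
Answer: 5/2 ≈ 2.5000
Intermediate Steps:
w = 5
T(s) = 5/s
T(2)*(3 + (-5 - 1*(-3))) = (5/2)*(3 + (-5 - 1*(-3))) = (5*(1/2))*(3 + (-5 + 3)) = 5*(3 - 2)/2 = (5/2)*1 = 5/2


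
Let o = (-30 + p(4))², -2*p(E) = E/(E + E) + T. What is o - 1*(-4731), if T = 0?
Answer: 90337/16 ≈ 5646.1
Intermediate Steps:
p(E) = -¼ (p(E) = -(E/(E + E) + 0)/2 = -(E/((2*E)) + 0)/2 = -((1/(2*E))*E + 0)/2 = -(½ + 0)/2 = -½*½ = -¼)
o = 14641/16 (o = (-30 - ¼)² = (-121/4)² = 14641/16 ≈ 915.06)
o - 1*(-4731) = 14641/16 - 1*(-4731) = 14641/16 + 4731 = 90337/16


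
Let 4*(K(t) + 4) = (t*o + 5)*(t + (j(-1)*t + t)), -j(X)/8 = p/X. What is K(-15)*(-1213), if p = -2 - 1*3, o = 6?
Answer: 29394629/2 ≈ 1.4697e+7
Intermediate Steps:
p = -5 (p = -2 - 3 = -5)
j(X) = 40/X (j(X) = -(-40)/X = 40/X)
K(t) = -4 - 19*t*(5 + 6*t)/2 (K(t) = -4 + ((t*6 + 5)*(t + ((40/(-1))*t + t)))/4 = -4 + ((6*t + 5)*(t + ((40*(-1))*t + t)))/4 = -4 + ((5 + 6*t)*(t + (-40*t + t)))/4 = -4 + ((5 + 6*t)*(t - 39*t))/4 = -4 + ((5 + 6*t)*(-38*t))/4 = -4 + (-38*t*(5 + 6*t))/4 = -4 - 19*t*(5 + 6*t)/2)
K(-15)*(-1213) = (-4 - 57*(-15)**2 - 95/2*(-15))*(-1213) = (-4 - 57*225 + 1425/2)*(-1213) = (-4 - 12825 + 1425/2)*(-1213) = -24233/2*(-1213) = 29394629/2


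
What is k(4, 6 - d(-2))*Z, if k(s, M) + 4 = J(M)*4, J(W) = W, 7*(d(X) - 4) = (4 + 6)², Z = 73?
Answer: -27156/7 ≈ -3879.4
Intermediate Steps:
d(X) = 128/7 (d(X) = 4 + (4 + 6)²/7 = 4 + (⅐)*10² = 4 + (⅐)*100 = 4 + 100/7 = 128/7)
k(s, M) = -4 + 4*M (k(s, M) = -4 + M*4 = -4 + 4*M)
k(4, 6 - d(-2))*Z = (-4 + 4*(6 - 1*128/7))*73 = (-4 + 4*(6 - 128/7))*73 = (-4 + 4*(-86/7))*73 = (-4 - 344/7)*73 = -372/7*73 = -27156/7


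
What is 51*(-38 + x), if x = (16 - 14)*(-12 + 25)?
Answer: -612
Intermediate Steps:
x = 26 (x = 2*13 = 26)
51*(-38 + x) = 51*(-38 + 26) = 51*(-12) = -612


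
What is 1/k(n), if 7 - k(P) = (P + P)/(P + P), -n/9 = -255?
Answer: ⅙ ≈ 0.16667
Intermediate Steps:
n = 2295 (n = -9*(-255) = 2295)
k(P) = 6 (k(P) = 7 - (P + P)/(P + P) = 7 - 2*P/(2*P) = 7 - 2*P*1/(2*P) = 7 - 1*1 = 7 - 1 = 6)
1/k(n) = 1/6 = ⅙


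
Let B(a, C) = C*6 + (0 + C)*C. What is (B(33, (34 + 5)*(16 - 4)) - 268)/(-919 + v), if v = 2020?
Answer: 221564/1101 ≈ 201.24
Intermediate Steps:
B(a, C) = C**2 + 6*C (B(a, C) = 6*C + C*C = 6*C + C**2 = C**2 + 6*C)
(B(33, (34 + 5)*(16 - 4)) - 268)/(-919 + v) = (((34 + 5)*(16 - 4))*(6 + (34 + 5)*(16 - 4)) - 268)/(-919 + 2020) = ((39*12)*(6 + 39*12) - 268)/1101 = (468*(6 + 468) - 268)*(1/1101) = (468*474 - 268)*(1/1101) = (221832 - 268)*(1/1101) = 221564*(1/1101) = 221564/1101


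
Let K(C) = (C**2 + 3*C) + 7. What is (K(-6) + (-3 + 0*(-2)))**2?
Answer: 484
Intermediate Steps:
K(C) = 7 + C**2 + 3*C
(K(-6) + (-3 + 0*(-2)))**2 = ((7 + (-6)**2 + 3*(-6)) + (-3 + 0*(-2)))**2 = ((7 + 36 - 18) + (-3 + 0))**2 = (25 - 3)**2 = 22**2 = 484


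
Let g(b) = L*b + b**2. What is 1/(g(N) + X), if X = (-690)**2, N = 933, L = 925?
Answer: 1/2209614 ≈ 4.5257e-7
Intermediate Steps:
g(b) = b**2 + 925*b (g(b) = 925*b + b**2 = b**2 + 925*b)
X = 476100
1/(g(N) + X) = 1/(933*(925 + 933) + 476100) = 1/(933*1858 + 476100) = 1/(1733514 + 476100) = 1/2209614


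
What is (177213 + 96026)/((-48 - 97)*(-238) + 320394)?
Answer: 273239/354904 ≈ 0.76990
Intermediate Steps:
(177213 + 96026)/((-48 - 97)*(-238) + 320394) = 273239/(-145*(-238) + 320394) = 273239/(34510 + 320394) = 273239/354904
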